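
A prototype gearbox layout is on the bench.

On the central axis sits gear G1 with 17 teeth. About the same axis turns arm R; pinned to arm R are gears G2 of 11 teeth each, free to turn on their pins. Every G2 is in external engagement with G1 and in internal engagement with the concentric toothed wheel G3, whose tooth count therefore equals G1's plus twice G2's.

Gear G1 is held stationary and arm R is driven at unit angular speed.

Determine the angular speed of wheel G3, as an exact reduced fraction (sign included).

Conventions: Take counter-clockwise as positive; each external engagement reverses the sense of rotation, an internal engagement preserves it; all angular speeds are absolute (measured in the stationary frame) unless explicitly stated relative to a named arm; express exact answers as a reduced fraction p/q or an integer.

56/39

class = planetary set [G3 = 17+2·11 = 39; Willis about the carrier]
ring teeth: 17 + 2·11 = 39
17(ω_sun−ω_arm) = −39(ω_ring−ω_arm),  ω_sun = 0, ω_arm = 1
ω_ring = 1 − (17/39)(0−1) = 56/39
exact speed ratio = 56/39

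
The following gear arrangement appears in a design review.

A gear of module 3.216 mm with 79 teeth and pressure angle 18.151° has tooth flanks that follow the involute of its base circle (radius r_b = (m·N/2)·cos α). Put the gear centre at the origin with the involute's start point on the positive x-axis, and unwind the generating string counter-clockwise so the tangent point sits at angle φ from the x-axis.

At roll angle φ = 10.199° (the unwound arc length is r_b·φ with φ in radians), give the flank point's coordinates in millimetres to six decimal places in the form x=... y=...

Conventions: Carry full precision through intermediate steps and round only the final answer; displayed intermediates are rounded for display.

x=122.608046 y=0.226231

topology: single-mesh involute geometry — m = 3.216, N = 79
pitch radius r_p = m·N/2 = 3.216·79/2 = 127.032000
base radius r_b = r_p·cos α = 127.032000·cos 18.151° = 120.710737
roll angle φ = 10.199° = 0.17800613 rad
x = r_b·(cos φ + φ·sin φ) = 122.608046
y = r_b·(sin φ − φ·cos φ) = 0.226231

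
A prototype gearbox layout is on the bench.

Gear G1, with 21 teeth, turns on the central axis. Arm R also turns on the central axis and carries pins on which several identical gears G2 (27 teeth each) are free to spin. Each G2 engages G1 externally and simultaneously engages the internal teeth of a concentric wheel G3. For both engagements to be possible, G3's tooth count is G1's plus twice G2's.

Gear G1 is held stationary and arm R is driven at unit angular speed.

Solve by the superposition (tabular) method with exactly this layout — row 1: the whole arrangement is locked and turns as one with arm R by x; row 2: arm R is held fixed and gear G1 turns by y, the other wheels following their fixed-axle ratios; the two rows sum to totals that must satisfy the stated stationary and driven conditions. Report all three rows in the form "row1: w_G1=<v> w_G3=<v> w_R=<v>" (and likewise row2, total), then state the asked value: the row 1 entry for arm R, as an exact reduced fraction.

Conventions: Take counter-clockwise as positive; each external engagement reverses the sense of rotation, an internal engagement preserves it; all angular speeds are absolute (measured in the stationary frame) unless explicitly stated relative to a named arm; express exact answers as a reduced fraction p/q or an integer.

planetary set (21T centre, 27T on arm, 75T internal) — Willis relation
row 1 — lock + rotate with arm: ω_sun = ω_ring = ω_arm = x
row 2 — arm fixed, fixed-axis ratios: sun y, ring −(21/75)·y, arm 0
boundary: total ω_sun = x + y = 0 and total ω_arm = x = 1  ⇒  y = -1, x = 1
row 2 ring = −(21/75)·(-1) = 7/25
totals (row 1 + row 2): sun 1 + (-1) = 0, ring 1 + 7/25 = 32/25, arm 1 + 0 = 1
asked cell (row1, arm) = 1

row1: w_G1=1 w_G3=1 w_R=1
row2: w_G1=-1 w_G3=7/25 w_R=0
total: w_G1=0 w_G3=32/25 w_R=1
asked value: 1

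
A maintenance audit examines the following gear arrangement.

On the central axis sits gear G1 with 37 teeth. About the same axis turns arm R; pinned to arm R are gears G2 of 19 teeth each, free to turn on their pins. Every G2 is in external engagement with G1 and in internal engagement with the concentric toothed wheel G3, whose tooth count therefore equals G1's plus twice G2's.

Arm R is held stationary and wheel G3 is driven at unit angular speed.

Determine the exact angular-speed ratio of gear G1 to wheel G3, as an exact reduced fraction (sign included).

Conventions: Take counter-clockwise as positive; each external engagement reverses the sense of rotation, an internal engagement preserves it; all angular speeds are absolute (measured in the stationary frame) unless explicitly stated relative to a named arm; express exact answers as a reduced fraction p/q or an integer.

-75/37

recognized (axles ride arm R): planetary set, 37/19/75 teeth
ring teeth: 37 + 2·19 = 75
37(ω_sun−ω_arm) = −75(ω_ring−ω_arm),  ω_arm = 0, ω_ring = 1
ω_sun = 0 − (75/37)(1−0) = -75/37
ω_out/ω_in = -75/37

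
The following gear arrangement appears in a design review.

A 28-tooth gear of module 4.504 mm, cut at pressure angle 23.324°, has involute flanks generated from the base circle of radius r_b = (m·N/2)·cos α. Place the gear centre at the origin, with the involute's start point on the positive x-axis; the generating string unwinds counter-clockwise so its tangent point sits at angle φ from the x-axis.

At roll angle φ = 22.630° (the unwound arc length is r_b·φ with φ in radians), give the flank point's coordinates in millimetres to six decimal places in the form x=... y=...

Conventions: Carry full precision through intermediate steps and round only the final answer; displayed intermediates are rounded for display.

recognized (one wheel, involute flank): single-mesh tooth geometry, m = 4.504, N = 28
pitch radius r_p = m·N/2 = 4.504·28/2 = 63.056000
base radius r_b = r_p·cos α = 63.056000·cos 23.324° = 57.903102
roll angle φ = 22.630° = 0.39496801 rad
x = r_b·(cos φ + φ·sin φ) = 62.244917
y = r_b·(sin φ − φ·cos φ) = 1.170782

x=62.244917 y=1.170782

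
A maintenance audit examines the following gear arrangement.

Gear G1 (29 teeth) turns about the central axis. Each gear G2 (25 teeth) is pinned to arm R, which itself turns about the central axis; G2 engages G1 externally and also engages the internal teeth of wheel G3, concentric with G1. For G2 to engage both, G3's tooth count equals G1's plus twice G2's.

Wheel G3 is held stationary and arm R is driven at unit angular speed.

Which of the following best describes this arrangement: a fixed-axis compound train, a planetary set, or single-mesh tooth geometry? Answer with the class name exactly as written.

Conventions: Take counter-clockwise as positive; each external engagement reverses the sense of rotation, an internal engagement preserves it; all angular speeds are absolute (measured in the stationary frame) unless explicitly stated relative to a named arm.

planetary set

class = planetary set [G3 = 29+2·25 = 79; Willis about the carrier]
classification: planetary set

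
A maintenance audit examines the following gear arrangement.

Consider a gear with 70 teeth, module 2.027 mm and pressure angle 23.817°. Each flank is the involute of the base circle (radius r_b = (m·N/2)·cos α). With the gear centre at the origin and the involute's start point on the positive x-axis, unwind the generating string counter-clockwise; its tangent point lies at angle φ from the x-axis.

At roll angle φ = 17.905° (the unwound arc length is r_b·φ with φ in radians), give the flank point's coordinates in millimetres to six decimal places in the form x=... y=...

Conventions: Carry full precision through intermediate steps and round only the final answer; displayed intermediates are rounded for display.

x=67.995495 y=0.653813

single-mesh involute tooth geometry (70T wheel at module 2.027)
pitch radius r_p = m·N/2 = 2.027·70/2 = 70.945000
base radius r_b = r_p·cos α = 70.945000·cos 23.817° = 64.903316
roll angle φ = 17.905° = 0.31250120 rad
x = r_b·(cos φ + φ·sin φ) = 67.995495
y = r_b·(sin φ − φ·cos φ) = 0.653813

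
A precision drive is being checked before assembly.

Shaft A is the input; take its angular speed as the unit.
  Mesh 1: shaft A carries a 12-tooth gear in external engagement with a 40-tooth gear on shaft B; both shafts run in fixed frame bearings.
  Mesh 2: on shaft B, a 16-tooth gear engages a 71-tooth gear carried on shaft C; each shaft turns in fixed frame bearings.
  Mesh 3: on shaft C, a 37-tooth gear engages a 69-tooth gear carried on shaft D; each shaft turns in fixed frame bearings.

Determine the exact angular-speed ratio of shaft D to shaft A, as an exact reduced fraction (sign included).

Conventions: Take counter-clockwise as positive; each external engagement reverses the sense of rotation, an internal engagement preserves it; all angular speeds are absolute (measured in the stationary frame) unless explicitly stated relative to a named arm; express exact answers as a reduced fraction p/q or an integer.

class = fixed-axis compound train [3 meshes; 3 ratios multiply, 3 sense flips]
mesh 1 [12T→40T]: running ratio 3/10, sense −
mesh 2 [16T→71T]: running ratio 24/355, sense +
mesh 3 [37T→69T]: running ratio 296/8165, sense −
ω_out/ω_in = -296/8165

-296/8165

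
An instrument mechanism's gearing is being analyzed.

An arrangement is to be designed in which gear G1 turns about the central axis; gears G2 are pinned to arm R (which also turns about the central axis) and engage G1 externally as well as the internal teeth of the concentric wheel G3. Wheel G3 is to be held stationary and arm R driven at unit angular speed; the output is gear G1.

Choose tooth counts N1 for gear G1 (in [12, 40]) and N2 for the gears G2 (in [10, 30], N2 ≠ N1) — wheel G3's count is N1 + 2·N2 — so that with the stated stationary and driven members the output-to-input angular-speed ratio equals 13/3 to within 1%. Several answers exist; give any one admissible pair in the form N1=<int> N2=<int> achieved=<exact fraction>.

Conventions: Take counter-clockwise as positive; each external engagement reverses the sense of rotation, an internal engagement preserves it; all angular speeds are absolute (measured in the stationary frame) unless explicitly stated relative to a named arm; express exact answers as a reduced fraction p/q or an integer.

N1=12 N2=14 achieved=13/3

design class (target 13/3): planetary set
Willis with ω_ring = 0: ω_sun/ω_arm = (N1+N3)/N1; set equal to 13/3  ⇒  N3/N1 = 13/3 − 1 = 10/3
N3 = N1 + 2·N2  ⇒  N2/N1 = (N3/N1 − 1)/2 = (10/3 − 1)/2 = 7/6
smallest multiple with N1 ≥ 12 and N2 ≥ 10: k = 2  ⇒  N1 = 2·6 = 12, N2 = 2·7 = 14 (N1 ≤ 40, N2 ≤ 30, N2 ≠ N1 ✓), N3 = 12 + 2·14 = 40
check: (N1+N3)/N1 with N1 = 12, N3 = 40 gives 13/3; |achieved − target| = 0 ≤ 13/300 ✓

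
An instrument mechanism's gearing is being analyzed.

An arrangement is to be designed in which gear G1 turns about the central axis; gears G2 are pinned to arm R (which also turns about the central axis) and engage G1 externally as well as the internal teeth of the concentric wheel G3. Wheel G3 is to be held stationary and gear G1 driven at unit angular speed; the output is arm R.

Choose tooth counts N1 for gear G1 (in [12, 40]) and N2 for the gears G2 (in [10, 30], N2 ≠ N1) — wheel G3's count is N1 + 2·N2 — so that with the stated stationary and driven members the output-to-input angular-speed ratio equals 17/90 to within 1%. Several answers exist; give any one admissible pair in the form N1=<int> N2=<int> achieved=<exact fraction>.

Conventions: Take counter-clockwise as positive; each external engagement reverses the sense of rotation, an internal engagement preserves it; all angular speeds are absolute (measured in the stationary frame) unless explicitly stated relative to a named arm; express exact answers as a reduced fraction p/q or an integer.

N1=17 N2=28 achieved=17/90

topology: planetary set — design target 17/90, arm = carrier (Willis)
Willis with ω_ring = 0: ω_arm/ω_sun = N1/(N1+N3); set equal to 17/90  ⇒  N3/N1 = 1/(17/90) − 1 = 73/17
N3 = N1 + 2·N2  ⇒  N2/N1 = (N3/N1 − 1)/2 = (73/17 − 1)/2 = 28/17
smallest multiple with N1 ≥ 12 and N2 ≥ 10: k = 1  ⇒  N1 = 1·17 = 17, N2 = 1·28 = 28 (N1 ≤ 40, N2 ≤ 30, N2 ≠ N1 ✓), N3 = 17 + 2·28 = 73
check: N1/(N1+N3) with N1 = 17, N3 = 73 gives 17/90; |achieved − target| = 0 ≤ 17/9000 ✓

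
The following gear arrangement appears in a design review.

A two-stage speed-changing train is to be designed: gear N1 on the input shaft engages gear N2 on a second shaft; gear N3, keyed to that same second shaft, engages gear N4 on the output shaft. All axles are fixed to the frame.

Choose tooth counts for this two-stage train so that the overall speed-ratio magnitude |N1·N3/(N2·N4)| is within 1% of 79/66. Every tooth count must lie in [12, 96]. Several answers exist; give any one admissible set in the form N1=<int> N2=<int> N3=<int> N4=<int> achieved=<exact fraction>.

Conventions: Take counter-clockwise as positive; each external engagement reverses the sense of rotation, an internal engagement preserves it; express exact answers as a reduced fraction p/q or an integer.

N1=12 N2=66 N3=79 N4=12 achieved=79/66

design class (target 79/66): fixed-axis compound train
target = 79/66 in lowest terms: an exact hit needs N1·N3 = k·79 and N2·N4 = k·66 for one integer k, every count in [12, 96]; additionally prefer no 1:1 stage (N1 ≠ N2, N3 ≠ N4)
k = 1…11: no 1:1-free in-range split of k·79 and k·66 into factor pairs; take k = 12
k = 12: N1·N3 = 948 = 12·79, N2·N4 = 792 = 66·12
achieved = 12·79/(66·12) = 79/66; |achieved − target| = 0 ≤ 79/6600 ✓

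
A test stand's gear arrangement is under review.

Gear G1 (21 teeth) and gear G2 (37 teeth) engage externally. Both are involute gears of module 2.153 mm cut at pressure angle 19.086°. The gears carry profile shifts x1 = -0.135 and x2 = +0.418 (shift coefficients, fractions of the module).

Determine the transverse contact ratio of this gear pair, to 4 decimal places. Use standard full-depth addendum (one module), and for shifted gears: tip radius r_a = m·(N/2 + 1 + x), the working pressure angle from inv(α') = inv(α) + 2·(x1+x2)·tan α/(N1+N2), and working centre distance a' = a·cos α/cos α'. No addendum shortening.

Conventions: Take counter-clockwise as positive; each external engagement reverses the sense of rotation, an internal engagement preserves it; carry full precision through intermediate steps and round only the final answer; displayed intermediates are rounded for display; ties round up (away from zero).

1.6160

class = single-mesh tooth geometry [involute pair 21T × 37T, m = 2.153]
base radii: r_b1 = 21.363794, r_b2 = 37.640971
tip radii: r_a1 = 24.468845, r_a2 = 42.883454
inv(α') = inv(19.086°) + 2·(-0.135+0.418)·tan α/(21+37) = 0.01627044  ⇒  α' = 20.57278°
a' = a·cos α / cos α' = 62.4370·cos 19.086°/cos 20.57278° = 63.024023
action lengths: √(r_a1²−r_b1²) = 11.929487, √(r_a2²−r_b2²) = 20.546239
base pitch p_b = π·m·cos α = 6.392032
CR = (11.929487 + 20.546239 − 63.024023·sin 20.57278°)/6.392032 = 1.615962
contact ratio ≈ 1.6160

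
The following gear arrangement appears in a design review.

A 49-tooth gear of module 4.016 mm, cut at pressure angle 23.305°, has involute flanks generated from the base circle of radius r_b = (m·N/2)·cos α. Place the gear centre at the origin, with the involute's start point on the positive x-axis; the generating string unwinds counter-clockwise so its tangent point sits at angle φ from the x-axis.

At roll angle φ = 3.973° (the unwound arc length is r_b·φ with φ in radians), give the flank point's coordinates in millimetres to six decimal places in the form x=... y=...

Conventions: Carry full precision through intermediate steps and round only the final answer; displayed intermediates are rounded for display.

class = single-mesh tooth geometry [base-circle involute, m = 4.016, 49T]
pitch radius r_p = m·N/2 = 4.016·49/2 = 98.392000
base radius r_b = r_p·cos α = 98.392000·cos 23.305° = 90.364380
roll angle φ = 3.973° = 0.06934193 rad
x = r_b·(cos φ + φ·sin φ) = 90.581368
y = r_b·(sin φ − φ·cos φ) = 0.010038

x=90.581368 y=0.010038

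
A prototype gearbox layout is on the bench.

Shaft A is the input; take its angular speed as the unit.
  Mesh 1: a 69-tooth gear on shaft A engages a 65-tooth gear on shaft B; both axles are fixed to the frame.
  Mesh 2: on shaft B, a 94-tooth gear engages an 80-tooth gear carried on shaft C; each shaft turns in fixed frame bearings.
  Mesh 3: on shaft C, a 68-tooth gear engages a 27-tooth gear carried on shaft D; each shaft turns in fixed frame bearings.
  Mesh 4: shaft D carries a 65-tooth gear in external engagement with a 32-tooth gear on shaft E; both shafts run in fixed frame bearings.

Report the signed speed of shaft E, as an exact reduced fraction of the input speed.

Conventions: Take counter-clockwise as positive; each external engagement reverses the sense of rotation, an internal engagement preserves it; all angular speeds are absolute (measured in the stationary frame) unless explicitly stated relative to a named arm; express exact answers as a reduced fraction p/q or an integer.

4-mesh fixed-axis compound train (all bearings frame-fixed)
mesh 1 [69T→65T]: |ω|/ω_in = 1×69/65 = 69/65, sense flips to −
mesh 2 [94T→80T]: |ω|/ω_in = (69/65)×94/80 = 3243/2600, sense flips to +
mesh 3 [68T→27T]: |ω|/ω_in = (3243/2600)×68/27 = 18377/5850, sense flips to −
mesh 4 [65T→32T]: |ω|/ω_in = (18377/5850)×65/32 = 18377/2880, sense flips to +
signed output speed (× input speed) = 18377/2880

18377/2880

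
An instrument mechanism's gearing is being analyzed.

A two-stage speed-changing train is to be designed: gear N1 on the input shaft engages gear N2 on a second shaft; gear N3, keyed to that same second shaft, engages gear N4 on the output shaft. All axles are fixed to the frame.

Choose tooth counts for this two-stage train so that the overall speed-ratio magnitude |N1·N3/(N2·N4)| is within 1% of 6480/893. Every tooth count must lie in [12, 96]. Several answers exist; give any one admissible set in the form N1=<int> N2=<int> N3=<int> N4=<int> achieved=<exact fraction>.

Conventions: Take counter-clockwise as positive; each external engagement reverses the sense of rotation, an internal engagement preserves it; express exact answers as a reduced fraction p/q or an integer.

N1=72 N2=19 N3=90 N4=47 achieved=6480/893

2-stage fixed-axis compound train for ratio 6480/893
target = 6480/893 in lowest terms: an exact hit needs N1·N3 = k·6480 and N2·N4 = k·893 for one integer k, every count in [12, 96]; additionally prefer no 1:1 stage (N1 ≠ N2, N3 ≠ N4)
k = 1: N1·N3 = 6480 = 72·90, N2·N4 = 893 = 19·47
achieved = 72·90/(19·47) = 6480/893; |achieved − target| = 0 ≤ 324/4465 ✓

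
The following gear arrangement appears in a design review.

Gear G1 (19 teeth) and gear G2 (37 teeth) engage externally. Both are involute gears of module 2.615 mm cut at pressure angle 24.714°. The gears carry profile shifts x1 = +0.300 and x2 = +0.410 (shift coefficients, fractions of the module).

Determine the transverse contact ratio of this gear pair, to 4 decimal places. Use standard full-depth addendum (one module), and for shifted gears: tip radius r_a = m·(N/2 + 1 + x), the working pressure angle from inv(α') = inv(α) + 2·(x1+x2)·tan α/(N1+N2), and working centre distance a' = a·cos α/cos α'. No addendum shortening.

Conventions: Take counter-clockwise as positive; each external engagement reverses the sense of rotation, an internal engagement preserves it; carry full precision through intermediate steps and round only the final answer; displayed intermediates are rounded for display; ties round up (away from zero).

recognized (one external pair, fixed centres): single-mesh tooth geometry, m = 2.615, N1 = 19, N2 = 37
base radii: r_b1 = 22.567077, r_b2 = 43.946414
tip radii: r_a1 = 28.242000, r_a2 = 52.064650
inv(α') = inv(24.714°) + 2·(+0.300+0.410)·tan α/(19+37) = 0.04057450  ⇒  α' = 27.49429°
a' = a·cos α / cos α' = 73.2200·cos 24.714°/cos 27.49429° = 74.982218
action lengths: √(r_a1²−r_b1²) = 16.980506, √(r_a2²−r_b2²) = 27.918462
base pitch p_b = π·m·cos α = 7.462796
CR = (16.980506 + 27.918462 − 74.982218·sin 27.49429°)/7.462796 = 1.377857
contact ratio ≈ 1.3779

1.3779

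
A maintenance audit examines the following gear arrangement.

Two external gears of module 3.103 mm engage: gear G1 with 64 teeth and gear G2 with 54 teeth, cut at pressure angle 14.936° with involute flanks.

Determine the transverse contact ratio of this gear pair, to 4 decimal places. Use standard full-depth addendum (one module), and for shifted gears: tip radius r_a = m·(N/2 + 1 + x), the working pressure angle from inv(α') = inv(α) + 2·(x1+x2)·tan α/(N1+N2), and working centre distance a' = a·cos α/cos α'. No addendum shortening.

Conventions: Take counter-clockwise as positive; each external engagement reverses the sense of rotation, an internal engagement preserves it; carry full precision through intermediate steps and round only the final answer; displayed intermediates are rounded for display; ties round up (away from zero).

recognized (one external pair, fixed centres): single-mesh tooth geometry, m = 3.103, N1 = 64, N2 = 54
base radii: r_b1 = 95.941218, r_b2 = 80.950403
tip radii: r_a1 = 102.399000, r_a2 = 86.884000
no profile shift: α' = α, a' = a
action lengths: √(r_a1²−r_b1²) = 35.788796, √(r_a2²−r_b2²) = 31.557278
base pitch p_b = π·m·cos α = 9.419007
CR = (35.788796 + 31.557278 − 183.077000·sin 14.93600°)/9.419007 = 2.140334
contact ratio ≈ 2.1403

2.1403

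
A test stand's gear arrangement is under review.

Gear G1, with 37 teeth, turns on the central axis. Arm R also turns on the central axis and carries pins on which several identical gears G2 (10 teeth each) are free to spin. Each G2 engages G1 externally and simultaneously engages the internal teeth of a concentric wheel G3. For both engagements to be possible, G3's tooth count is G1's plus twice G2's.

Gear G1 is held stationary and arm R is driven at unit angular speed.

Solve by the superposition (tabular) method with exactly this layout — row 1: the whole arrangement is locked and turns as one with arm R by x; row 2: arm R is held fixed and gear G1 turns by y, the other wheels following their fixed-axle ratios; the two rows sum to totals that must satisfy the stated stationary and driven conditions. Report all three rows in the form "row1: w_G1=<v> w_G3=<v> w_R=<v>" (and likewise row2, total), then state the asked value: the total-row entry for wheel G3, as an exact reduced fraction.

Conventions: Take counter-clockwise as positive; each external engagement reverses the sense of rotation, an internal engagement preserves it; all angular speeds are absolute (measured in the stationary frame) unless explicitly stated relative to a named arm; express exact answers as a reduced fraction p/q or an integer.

class = planetary set [G3 = 37+2·10 = 57; Willis about the carrier]
row 1 (train locked, turned with arm): all members turn x
superposition row 2 [arm held]: sun y, ring −(37/57)·y, arm 0
boundary: total ω_sun = x + y = 0 and total ω_arm = x = 1  ⇒  y = -1, x = 1
row 2 ring = −(37/57)·(-1) = 37/57
totals (row 1 + row 2): sun 1 + (-1) = 0, ring 1 + 37/57 = 94/57, arm 1 + 0 = 1
asked cell (total, ring) = 94/57

row1: w_G1=1 w_G3=1 w_R=1
row2: w_G1=-1 w_G3=37/57 w_R=0
total: w_G1=0 w_G3=94/57 w_R=1
asked value: 94/57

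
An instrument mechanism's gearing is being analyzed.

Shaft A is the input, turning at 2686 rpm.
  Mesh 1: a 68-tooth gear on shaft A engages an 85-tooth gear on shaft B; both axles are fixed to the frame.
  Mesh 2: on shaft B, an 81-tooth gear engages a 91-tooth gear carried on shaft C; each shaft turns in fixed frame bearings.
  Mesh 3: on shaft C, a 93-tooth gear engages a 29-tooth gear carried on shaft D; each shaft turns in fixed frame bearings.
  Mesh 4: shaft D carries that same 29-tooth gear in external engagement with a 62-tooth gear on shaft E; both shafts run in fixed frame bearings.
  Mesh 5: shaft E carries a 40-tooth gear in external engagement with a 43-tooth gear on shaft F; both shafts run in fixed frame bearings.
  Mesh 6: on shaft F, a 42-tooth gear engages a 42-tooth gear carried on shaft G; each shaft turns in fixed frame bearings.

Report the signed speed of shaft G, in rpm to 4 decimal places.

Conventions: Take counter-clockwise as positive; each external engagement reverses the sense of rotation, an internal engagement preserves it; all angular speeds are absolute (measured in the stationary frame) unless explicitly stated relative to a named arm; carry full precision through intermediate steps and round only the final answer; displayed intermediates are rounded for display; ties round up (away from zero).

topology: fixed-axis compound train — 6 meshes, A→G
mesh 1 [68T→85T]: ω = 2686.0000×68/85 = 2148.8000 rpm, sense flips to −
mesh 2 [81T→91T]: ω = 2148.8000×81/91 = 1912.6681 rpm, sense flips to +
mesh 3 [93T→29T]: ω = 1912.6681×93/29 = 6133.7288 rpm, sense flips to −
mesh 4 [29T→62T]: ω = 6133.7288×29/62 = 2869.0022 rpm, sense flips to +
mesh 5 [40T→43T]: ω = 2869.0022×40/43 = 2668.8393 rpm, sense flips to −
mesh 6 [42T→42T]: ω = 2668.8393×42/42 = 2668.8393 rpm, sense flips to +
signed output speed = +2668.8393 rpm

+2668.8393 rpm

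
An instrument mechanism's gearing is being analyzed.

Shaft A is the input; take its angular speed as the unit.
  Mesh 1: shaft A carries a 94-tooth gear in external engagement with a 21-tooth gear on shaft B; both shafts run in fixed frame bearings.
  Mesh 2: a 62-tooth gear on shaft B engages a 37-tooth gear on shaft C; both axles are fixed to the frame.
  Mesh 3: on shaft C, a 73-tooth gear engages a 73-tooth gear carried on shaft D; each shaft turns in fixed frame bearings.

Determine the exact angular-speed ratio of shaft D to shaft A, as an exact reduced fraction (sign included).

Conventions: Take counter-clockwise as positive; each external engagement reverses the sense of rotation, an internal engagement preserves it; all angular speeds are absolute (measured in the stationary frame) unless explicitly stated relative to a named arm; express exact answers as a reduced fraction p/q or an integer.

-5828/777

class = fixed-axis compound train [3 meshes; 3 ratios multiply, 3 sense flips]
mesh 1 [94T→21T]: running ratio 94/21, sense −
mesh 2 [62T→37T]: running ratio 5828/777, sense +
mesh 3 [73T→73T]: running ratio 5828/777, sense −
ω_out/ω_in = -5828/777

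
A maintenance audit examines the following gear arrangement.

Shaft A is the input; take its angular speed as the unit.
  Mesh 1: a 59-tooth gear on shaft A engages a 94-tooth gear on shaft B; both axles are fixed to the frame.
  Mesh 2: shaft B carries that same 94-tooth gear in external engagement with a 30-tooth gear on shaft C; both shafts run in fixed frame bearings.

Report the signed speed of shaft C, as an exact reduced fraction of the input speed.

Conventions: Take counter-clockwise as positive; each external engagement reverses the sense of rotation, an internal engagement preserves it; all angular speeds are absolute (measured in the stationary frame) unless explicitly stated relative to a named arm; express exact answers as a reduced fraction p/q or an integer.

59/30

2-mesh fixed-axis compound train (all bearings frame-fixed)
mesh 1 [59T→94T]: |ω|/ω_in = 1×59/94 = 59/94, sense flips to −
mesh 2 [94T→30T]: |ω|/ω_in = (59/94)×94/30 = 59/30, sense flips to +
signed output speed (× input speed) = 59/30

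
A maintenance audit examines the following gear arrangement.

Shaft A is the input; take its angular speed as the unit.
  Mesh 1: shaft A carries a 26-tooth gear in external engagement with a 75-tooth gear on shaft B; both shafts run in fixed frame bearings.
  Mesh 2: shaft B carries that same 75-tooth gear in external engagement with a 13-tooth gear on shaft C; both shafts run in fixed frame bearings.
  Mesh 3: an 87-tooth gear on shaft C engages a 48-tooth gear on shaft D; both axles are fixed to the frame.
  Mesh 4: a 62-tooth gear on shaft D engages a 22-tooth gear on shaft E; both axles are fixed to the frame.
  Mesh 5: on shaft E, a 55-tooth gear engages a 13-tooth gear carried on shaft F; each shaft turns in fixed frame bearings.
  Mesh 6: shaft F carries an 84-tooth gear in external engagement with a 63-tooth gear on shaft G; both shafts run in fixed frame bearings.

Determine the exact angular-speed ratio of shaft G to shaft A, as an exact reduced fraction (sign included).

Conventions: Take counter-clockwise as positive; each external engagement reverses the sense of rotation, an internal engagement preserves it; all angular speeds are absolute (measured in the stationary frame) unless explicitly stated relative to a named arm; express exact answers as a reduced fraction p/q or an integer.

class = fixed-axis compound train [6 meshes; 6 ratios multiply, 6 sense flips]
mesh 1 [26T→75T]: running ratio 26/75, sense −
mesh 2 [75T→13T]: running ratio 2, sense +
mesh 3 [87T→48T]: running ratio 29/8, sense −
mesh 4 [62T→22T]: running ratio 899/88, sense +
mesh 5 [55T→13T]: running ratio 4495/104, sense −
mesh 6 [84T→63T]: running ratio 4495/78, sense +
ω_out/ω_in = 4495/78

4495/78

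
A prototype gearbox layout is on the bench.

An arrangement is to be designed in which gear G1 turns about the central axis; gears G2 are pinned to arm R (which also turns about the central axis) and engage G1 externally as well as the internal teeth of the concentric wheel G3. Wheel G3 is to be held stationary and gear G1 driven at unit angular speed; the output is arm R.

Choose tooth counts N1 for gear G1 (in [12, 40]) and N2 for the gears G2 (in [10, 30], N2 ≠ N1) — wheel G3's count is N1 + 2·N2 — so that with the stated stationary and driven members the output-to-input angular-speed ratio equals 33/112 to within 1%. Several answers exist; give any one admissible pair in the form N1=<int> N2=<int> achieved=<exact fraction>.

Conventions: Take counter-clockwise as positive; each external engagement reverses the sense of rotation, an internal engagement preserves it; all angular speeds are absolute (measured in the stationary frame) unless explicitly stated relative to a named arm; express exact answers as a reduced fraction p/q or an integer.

N1=33 N2=23 achieved=33/112

planetary set to be sized for 33/112 (Willis relation)
Willis with ω_ring = 0: ω_arm/ω_sun = N1/(N1+N3); set equal to 33/112  ⇒  N3/N1 = 1/(33/112) − 1 = 79/33
N3 = N1 + 2·N2  ⇒  N2/N1 = (N3/N1 − 1)/2 = (79/33 − 1)/2 = 23/33
smallest multiple with N1 ≥ 12 and N2 ≥ 10: k = 1  ⇒  N1 = 1·33 = 33, N2 = 1·23 = 23 (N1 ≤ 40, N2 ≤ 30, N2 ≠ N1 ✓), N3 = 33 + 2·23 = 79
check: N1/(N1+N3) with N1 = 33, N3 = 79 gives 33/112; |achieved − target| = 0 ≤ 33/11200 ✓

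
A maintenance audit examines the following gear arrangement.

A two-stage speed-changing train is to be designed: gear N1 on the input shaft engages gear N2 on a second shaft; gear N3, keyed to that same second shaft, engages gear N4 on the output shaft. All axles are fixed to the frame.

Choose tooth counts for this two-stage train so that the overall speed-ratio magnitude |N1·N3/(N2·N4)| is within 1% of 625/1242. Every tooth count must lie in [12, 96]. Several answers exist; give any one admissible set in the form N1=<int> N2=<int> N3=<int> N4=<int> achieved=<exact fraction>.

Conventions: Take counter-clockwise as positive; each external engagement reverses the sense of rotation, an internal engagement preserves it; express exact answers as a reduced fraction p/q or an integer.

2-stage fixed-axis compound train for ratio 625/1242
target = 625/1242 in lowest terms: an exact hit needs N1·N3 = k·625 and N2·N4 = k·1242 for one integer k, every count in [12, 96]; additionally prefer no 1:1 stage (N1 ≠ N2, N3 ≠ N4)
k = 1: N1·N3 = 625 = 25·25, N2·N4 = 1242 = 18·69
achieved = 25·25/(18·69) = 625/1242; |achieved − target| = 0 ≤ 25/4968 ✓

N1=25 N2=18 N3=25 N4=69 achieved=625/1242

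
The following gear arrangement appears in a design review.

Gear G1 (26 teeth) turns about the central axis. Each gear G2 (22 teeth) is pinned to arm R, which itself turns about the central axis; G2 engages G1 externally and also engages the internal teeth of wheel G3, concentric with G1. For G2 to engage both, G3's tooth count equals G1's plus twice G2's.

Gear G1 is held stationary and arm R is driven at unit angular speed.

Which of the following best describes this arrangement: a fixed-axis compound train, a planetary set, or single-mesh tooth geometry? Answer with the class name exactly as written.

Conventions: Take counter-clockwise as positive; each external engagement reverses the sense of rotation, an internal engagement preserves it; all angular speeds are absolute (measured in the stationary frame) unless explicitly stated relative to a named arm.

planetary set (26T centre, 22T on arm, 70T internal) — Willis relation
classification: planetary set

planetary set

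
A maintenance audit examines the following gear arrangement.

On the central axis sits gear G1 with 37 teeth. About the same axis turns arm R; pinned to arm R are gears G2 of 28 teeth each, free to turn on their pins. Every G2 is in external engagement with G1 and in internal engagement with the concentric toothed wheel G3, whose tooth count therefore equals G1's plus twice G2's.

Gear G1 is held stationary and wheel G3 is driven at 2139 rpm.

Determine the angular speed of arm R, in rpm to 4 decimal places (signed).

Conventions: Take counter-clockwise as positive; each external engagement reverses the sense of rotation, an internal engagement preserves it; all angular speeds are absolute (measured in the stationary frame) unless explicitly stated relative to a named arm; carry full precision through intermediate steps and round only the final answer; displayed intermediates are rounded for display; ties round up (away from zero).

recognized (axles ride arm R): planetary set, 37/28/93 teeth
normalise by the input: solve with ω_ring = 1, then scale by 2139 rpm
ring teeth: 37 + 2·28 = 93
37(ω_sun−ω_arm) = −93(ω_ring−ω_arm),  ω_sun = 0, ω_ring = 1
37(0−ω_arm) = −93(1−ω_arm)  ⇒  130·ω_arm = 93  ⇒  ω_arm = 93/130
scale: ω_arm = 93/130 × 2139 rpm = +1530.2077 rpm

+1530.2077 rpm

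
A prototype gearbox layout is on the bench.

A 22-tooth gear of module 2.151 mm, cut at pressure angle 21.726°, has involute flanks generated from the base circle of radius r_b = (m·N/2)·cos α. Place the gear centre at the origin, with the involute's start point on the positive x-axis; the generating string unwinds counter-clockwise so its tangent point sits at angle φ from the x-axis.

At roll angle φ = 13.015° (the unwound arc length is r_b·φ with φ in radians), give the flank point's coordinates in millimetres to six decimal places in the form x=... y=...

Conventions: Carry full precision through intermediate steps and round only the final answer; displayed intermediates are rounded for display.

x=22.540021 y=0.085434

single-mesh involute tooth geometry (22T wheel at module 2.151)
pitch radius r_p = m·N/2 = 2.151·22/2 = 23.661000
base radius r_b = r_p·cos α = 23.661000·cos 21.726° = 21.980234
roll angle φ = 13.015° = 0.22715460 rad
x = r_b·(cos φ + φ·sin φ) = 22.540021
y = r_b·(sin φ − φ·cos φ) = 0.085434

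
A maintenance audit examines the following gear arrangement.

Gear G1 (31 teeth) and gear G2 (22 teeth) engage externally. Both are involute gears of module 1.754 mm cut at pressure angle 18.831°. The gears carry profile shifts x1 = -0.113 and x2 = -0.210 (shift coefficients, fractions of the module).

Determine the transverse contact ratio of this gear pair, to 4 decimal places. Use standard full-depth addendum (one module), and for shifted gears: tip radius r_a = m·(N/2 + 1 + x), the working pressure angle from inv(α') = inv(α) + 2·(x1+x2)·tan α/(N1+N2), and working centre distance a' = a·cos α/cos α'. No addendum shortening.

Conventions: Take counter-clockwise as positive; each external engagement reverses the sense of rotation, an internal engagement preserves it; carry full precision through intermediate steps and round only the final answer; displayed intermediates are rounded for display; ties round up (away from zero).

single-mesh involute tooth geometry (31T engaging 22T at module 1.754)
base radii: r_b1 = 25.731809, r_b2 = 18.261284
tip radii: r_a1 = 28.742798, r_a2 = 20.679660
inv(α') = inv(18.831°) + 2·(-0.113-0.210)·tan α/(31+22) = 0.00821196  ⇒  α' = 16.48548°
a' = a·cos α / cos α' = 46.4810·cos 18.831°/cos 16.48548° = 45.879107
action lengths: √(r_a1²−r_b1²) = 12.807124, √(r_a2²−r_b2²) = 9.704321
base pitch p_b = π·m·cos α = 5.215411
CR = (12.807124 + 9.704321 − 45.879107·sin 16.48548°)/5.215411 = 1.820033
contact ratio ≈ 1.8200

1.8200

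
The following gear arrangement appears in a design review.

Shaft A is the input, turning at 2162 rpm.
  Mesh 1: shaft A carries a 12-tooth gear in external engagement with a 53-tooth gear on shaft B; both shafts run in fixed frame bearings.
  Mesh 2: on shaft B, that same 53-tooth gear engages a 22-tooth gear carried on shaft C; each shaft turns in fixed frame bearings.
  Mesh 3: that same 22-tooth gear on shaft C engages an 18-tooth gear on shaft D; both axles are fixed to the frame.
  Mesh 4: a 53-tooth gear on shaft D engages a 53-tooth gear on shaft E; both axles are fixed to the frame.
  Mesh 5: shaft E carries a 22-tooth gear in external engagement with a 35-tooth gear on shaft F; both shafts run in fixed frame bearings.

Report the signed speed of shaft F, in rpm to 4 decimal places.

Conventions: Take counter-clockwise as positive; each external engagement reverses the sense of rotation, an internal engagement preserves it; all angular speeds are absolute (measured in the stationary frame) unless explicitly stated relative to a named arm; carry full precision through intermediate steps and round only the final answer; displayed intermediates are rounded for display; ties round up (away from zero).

-905.9810 rpm

recognized (6 fixed axles, 5 meshes): fixed-axis compound train
mesh 1 [12T→53T]: ω = 2162.0000×12/53 = 489.5094 rpm, sense flips to −
mesh 2 [53T→22T]: ω = 489.5094×53/22 = 1179.2727 rpm, sense flips to +
mesh 3 [22T→18T]: ω = 1179.2727×22/18 = 1441.3333 rpm, sense flips to −
mesh 4 [53T→53T]: ω = 1441.3333×53/53 = 1441.3333 rpm, sense flips to +
mesh 5 [22T→35T]: ω = 1441.3333×22/35 = 905.9810 rpm, sense flips to −
signed output speed = -905.9810 rpm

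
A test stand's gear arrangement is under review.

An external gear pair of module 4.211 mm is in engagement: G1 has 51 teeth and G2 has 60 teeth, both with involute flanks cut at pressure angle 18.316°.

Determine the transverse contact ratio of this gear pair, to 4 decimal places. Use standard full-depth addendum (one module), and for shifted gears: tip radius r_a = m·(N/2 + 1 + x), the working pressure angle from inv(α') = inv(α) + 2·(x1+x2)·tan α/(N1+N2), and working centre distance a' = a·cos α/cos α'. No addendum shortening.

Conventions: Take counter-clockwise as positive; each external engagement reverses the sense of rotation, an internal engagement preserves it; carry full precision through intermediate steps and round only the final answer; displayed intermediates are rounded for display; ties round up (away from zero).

recognized (one external pair, fixed centres): single-mesh tooth geometry, m = 4.211, N1 = 51, N2 = 60
base radii: r_b1 = 101.940363, r_b2 = 119.929839
tip radii: r_a1 = 111.591500, r_a2 = 130.541000
no profile shift: α' = α, a' = a
action lengths: √(r_a1²−r_b1²) = 45.396313, √(r_a2²−r_b2²) = 51.553724
base pitch p_b = π·m·cos α = 12.559023
CR = (45.396313 + 51.553724 − 233.710500·sin 18.31600°)/12.559023 = 1.871542
contact ratio ≈ 1.8715

1.8715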